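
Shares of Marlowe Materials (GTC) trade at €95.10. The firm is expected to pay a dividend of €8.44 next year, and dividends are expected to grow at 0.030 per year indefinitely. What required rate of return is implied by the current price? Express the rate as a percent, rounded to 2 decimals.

Rearranging the constant-growth DDM: r = D₁/P₀ + g.
r = 8.4400 / 95.10 + 0.03 = 0.08875 + 0.03 = 0.11875

11.87%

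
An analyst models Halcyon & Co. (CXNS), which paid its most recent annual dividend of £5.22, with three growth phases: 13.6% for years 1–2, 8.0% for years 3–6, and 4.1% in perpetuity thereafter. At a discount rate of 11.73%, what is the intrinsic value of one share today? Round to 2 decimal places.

£94.82

Three-stage DDM. Project D₁…D_6; terminal Gordon value at t=6 with g = 0.041; discount at r = 0.1173.
D_1 = 5.9299
D_2 = 6.7364
D_3 = 7.2753
D_4 = 7.8573
D_5 = 8.4859
D_6 = 9.1648
TV_6 = 9.5405/(0.1173−0.041) = 125.0398
P₀ = Σ Dₜ/(1+r)ᵗ + TV_6/(1+r)^6 = 94.8192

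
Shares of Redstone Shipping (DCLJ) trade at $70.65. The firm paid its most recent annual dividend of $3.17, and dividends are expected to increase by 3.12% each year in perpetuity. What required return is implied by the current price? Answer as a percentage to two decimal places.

7.75%

Rearranging the constant-growth DDM: r = D₁/P₀ + g.
D₁ = 3.17 × (1 + 0.0312) = 3.2689.
r = 3.2689 / 70.65 + 0.0312 = 0.04627 + 0.0312 = 0.07747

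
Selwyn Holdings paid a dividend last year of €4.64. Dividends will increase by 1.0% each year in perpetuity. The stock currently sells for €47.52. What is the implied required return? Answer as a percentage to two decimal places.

10.86%

Rearranging the constant-growth DDM: r = D₁/P₀ + g.
D₁ = 4.64 × (1 + 0.01) = 4.6864.
r = 4.6864 / 47.52 + 0.01 = 0.09862 + 0.01 = 0.10862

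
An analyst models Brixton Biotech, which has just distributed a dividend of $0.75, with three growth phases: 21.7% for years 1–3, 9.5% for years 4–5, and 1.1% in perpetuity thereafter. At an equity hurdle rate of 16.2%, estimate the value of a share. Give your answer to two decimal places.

$9.17

Three-stage DDM. Project D₁…D_5; terminal Gordon value at t=5 with g = 0.011; discount at r = 0.162.
D_1 = 0.9128
D_2 = 1.1108
D_3 = 1.3519
D_4 = 1.4803
D_5 = 1.6209
TV_5 = 1.6387/(0.162−0.011) = 10.8526
P₀ = Σ Dₜ/(1+r)ᵗ + TV_5/(1+r)^5 = 9.1696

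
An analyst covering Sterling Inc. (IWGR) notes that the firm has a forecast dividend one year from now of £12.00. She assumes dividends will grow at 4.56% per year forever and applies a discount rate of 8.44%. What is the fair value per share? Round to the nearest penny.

Gordon growth model: P₀ = D₁/(r − g), with D₁ = 12.00 given directly.
P₀ = 12.0000 / (0.0844 − 0.0456) = 12.0000 / 0.0388 = 309.2784

£309.28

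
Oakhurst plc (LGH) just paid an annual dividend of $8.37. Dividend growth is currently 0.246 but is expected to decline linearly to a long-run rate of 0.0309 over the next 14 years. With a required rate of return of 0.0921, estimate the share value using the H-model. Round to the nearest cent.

$346.92

H-model: P₀ = D₀[(1+g_L) + H(g_S−g_L)]/(r−g_L), with H = 14/2 = 7.
P₀ = 8.37 × [(1+0.0309) + 7×(0.246−0.0309)] / (0.0921−0.0309)
   = 8.37 × 2.5366 / 0.0612 = 346.9174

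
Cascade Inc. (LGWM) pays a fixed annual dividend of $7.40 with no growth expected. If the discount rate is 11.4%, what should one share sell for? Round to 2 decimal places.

$64.91

Zero-growth DDM (perpetuity): P₀ = D/r = 7.40 / 0.114 = 64.9123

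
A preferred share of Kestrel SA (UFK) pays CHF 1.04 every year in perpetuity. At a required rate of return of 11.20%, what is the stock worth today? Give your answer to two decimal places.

Zero-growth DDM (perpetuity): P₀ = D/r = 1.04 / 0.112 = 9.2857

CHF 9.29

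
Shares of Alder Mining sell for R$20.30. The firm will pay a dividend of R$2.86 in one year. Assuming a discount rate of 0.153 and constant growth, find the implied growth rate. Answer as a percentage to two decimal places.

1.21%

From P₀ = D₁/(r − g), the implied growth is g = r − D₁/P₀.
g = 0.153 − 2.86/20.30 = 0.153 − 0.14089 = 0.01211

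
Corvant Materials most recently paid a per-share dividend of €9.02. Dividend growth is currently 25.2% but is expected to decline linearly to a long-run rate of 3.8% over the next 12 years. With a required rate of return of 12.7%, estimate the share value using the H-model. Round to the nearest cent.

€235.33

H-model: P₀ = D₀[(1+g_L) + H(g_S−g_L)]/(r−g_L), with H = 12/2 = 6.
P₀ = 9.02 × [(1+0.038) + 6×(0.252−0.038)] / (0.127−0.038)
   = 9.02 × 2.3220 / 0.089 = 235.3308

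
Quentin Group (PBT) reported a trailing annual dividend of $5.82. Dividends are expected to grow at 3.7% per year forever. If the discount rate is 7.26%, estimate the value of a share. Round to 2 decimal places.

Gordon growth model: P₀ = D₁/(r − g). D₁ = 5.82 × (1 + 0.037) = 6.0353.
P₀ = 6.0353 / (0.0726 − 0.037) = 6.0353 / 0.0356 = 169.5320

$169.53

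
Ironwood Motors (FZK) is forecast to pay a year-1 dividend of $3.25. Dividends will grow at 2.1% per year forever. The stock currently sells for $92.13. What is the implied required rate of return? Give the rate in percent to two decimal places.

5.63%

Rearranging the constant-growth DDM: r = D₁/P₀ + g.
r = 3.2500 / 92.13 + 0.021 = 0.03528 + 0.021 = 0.05628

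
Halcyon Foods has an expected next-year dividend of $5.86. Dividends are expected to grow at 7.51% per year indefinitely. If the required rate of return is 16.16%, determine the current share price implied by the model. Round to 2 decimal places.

Gordon growth model: P₀ = D₁/(r − g), with D₁ = 5.86 given directly.
P₀ = 5.8600 / (0.1616 − 0.0751) = 5.8600 / 0.0865 = 67.7457

$67.75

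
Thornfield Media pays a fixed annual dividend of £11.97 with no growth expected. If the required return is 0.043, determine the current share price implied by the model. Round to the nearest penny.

£278.37

Zero-growth DDM (perpetuity): P₀ = D/r = 11.97 / 0.043 = 278.3721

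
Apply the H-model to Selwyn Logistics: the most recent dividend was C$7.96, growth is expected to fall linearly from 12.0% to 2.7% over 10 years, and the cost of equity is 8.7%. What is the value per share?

H-model: P₀ = D₀[(1+g_L) + H(g_S−g_L)]/(r−g_L), with H = 10/2 = 5.
P₀ = 7.96 × [(1+0.027) + 5×(0.12−0.027)] / (0.087−0.027)
   = 7.96 × 1.4920 / 0.06 = 197.9387

C$197.94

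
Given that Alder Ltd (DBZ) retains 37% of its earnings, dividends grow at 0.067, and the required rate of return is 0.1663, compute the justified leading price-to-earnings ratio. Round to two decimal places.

Payout ratio b = 1 − 0.37 = 0.63.
Justified leading P/E = b/(r−g) = 0.63/(0.1663−0.067) = 6.3444

6.34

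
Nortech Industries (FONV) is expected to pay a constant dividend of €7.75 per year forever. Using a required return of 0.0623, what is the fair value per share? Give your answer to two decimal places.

Zero-growth DDM (perpetuity): P₀ = D/r = 7.75 / 0.0623 = 124.3981

€124.40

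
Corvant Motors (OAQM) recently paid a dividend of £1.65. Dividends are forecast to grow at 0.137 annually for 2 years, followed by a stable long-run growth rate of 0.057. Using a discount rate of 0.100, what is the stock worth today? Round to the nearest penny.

Two-stage DDM. Project D₁…D_2 at 0.137, terminal growth 0.057, discount at r = 0.1.
D_1 = 1.8760
D_2 = 2.1331
Terminal value at t=2: TV = D_3/(r−g) = 2.2547/(0.1−0.057) = 52.4338
P₀ = 1.8760/(1+0.1)^1 + 2.1331/(1+0.1)^2 + 52.4338/(1+0.1)^2 = 46.8021

£46.80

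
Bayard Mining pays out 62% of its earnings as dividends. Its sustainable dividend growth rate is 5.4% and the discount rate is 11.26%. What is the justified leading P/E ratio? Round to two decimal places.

Justified leading P/E = b/(r−g) = 0.62/(0.1126−0.054) = 10.5802

10.58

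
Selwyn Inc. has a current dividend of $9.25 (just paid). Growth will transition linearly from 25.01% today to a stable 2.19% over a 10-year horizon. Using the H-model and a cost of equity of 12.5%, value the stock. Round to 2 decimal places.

H-model: P₀ = D₀[(1+g_L) + H(g_S−g_L)]/(r−g_L), with H = 10/2 = 5.
P₀ = 9.25 × [(1+0.0219) + 5×(0.2501−0.0219)] / (0.125−0.0219)
   = 9.25 × 2.1629 / 0.1031 = 194.0526

$194.05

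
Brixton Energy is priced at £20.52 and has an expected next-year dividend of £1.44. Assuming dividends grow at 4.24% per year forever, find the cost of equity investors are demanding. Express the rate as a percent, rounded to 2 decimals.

Rearranging the constant-growth DDM: r = D₁/P₀ + g.
r = 1.4400 / 20.52 + 0.0424 = 0.07018 + 0.0424 = 0.11258

11.26%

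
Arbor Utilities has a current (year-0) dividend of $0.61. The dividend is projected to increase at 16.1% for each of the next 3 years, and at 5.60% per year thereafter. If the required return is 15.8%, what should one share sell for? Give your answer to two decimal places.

Two-stage DDM. Project D₁…D_3 at 0.161, terminal growth 0.056, discount at r = 0.158.
D_1 = 0.7082
D_2 = 0.8222
D_3 = 0.9546
Terminal value at t=3: TV = D_4/(r−g) = 1.0081/(0.158−0.056) = 9.8830
P₀ = 0.7082/(1+0.158)^1 + 0.8222/(1+0.158)^2 + 0.9546/(1+0.158)^3 + 9.8830/(1+0.158)^3 = 8.2040

$8.20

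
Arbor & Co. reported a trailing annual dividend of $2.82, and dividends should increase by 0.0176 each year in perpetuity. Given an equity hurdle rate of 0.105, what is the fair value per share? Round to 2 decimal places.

Gordon growth model: P₀ = D₁/(r − g). D₁ = 2.82 × (1 + 0.0176) = 2.8696.
P₀ = 2.8696 / (0.105 − 0.0176) = 2.8696 / 0.0874 = 32.8333

$32.83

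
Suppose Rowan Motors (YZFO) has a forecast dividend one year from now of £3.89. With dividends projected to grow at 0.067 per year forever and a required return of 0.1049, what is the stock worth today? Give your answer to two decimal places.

Gordon growth model: P₀ = D₁/(r − g), with D₁ = 3.89 given directly.
P₀ = 3.8900 / (0.1049 − 0.067) = 3.8900 / 0.0379 = 102.6385

£102.64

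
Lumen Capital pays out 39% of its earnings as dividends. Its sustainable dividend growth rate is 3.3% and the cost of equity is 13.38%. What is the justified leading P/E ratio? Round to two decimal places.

Justified leading P/E = b/(r−g) = 0.39/(0.1338−0.033) = 3.8690

3.87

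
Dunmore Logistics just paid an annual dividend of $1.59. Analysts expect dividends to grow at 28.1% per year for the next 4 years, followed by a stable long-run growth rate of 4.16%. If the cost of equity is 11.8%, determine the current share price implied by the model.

Two-stage DDM. Project D₁…D_4 at 0.281, terminal growth 0.0416, discount at r = 0.118.
D_1 = 2.0368
D_2 = 2.6091
D_3 = 3.3423
D_4 = 4.2815
Terminal value at t=4: TV = D_5/(r−g) = 4.4596/(0.118−0.0416) = 58.3716
P₀ = 2.0368/(1+0.118)^1 + 2.6091/(1+0.118)^2 + 3.3423/(1+0.118)^3 + 4.2815/(1+0.118)^4 + 58.3716/(1+0.118)^4 = 46.4038

$46.40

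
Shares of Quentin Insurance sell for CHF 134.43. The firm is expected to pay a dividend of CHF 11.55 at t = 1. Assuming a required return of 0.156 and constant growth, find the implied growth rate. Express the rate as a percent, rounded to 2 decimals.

7.01%

From P₀ = D₁/(r − g), the implied growth is g = r − D₁/P₀.
g = 0.156 − 11.55/134.43 = 0.156 − 0.08592 = 0.07008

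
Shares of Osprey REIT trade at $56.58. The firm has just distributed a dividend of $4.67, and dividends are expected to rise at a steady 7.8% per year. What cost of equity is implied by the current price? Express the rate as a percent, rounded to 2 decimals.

16.70%

Rearranging the constant-growth DDM: r = D₁/P₀ + g.
D₁ = 4.67 × (1 + 0.078) = 5.0343.
r = 5.0343 / 56.58 + 0.078 = 0.08898 + 0.078 = 0.16698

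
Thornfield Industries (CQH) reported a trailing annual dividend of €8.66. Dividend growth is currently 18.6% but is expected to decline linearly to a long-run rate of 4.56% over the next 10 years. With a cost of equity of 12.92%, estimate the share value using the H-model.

H-model: P₀ = D₀[(1+g_L) + H(g_S−g_L)]/(r−g_L), with H = 10/2 = 5.
P₀ = 8.66 × [(1+0.0456) + 5×(0.186−0.0456)] / (0.1292−0.0456)
   = 8.66 × 1.7476 / 0.0836 = 181.0313

€181.03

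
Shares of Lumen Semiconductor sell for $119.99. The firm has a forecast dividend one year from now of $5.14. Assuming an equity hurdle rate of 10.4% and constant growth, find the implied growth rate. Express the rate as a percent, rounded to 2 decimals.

6.12%

From P₀ = D₁/(r − g), the implied growth is g = r − D₁/P₀.
g = 0.104 − 5.14/119.99 = 0.104 − 0.04284 = 0.06116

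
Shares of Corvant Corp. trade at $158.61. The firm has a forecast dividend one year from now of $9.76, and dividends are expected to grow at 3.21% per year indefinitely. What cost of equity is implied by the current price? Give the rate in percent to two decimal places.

Rearranging the constant-growth DDM: r = D₁/P₀ + g.
r = 9.7600 / 158.61 + 0.0321 = 0.06153 + 0.0321 = 0.09363

9.36%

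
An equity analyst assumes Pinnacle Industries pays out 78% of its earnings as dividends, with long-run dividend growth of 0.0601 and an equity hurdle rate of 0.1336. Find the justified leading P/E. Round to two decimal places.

Justified leading P/E = b/(r−g) = 0.78/(0.1336−0.0601) = 10.6122

10.61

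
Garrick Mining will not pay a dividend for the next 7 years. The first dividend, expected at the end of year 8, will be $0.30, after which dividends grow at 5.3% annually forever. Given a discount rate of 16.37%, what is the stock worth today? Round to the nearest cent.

Deferred-dividend DDM. At t=7 the remaining stream is a growing perpetuity with first payment D_8 = 0.30.
V_7 = D_8/(r−g) = 0.30/(0.1637−0.053) = 2.7100
P₀ = V_7/(1+r)^7 = 2.7100/(1+0.1637)^7 = 0.9377

$0.94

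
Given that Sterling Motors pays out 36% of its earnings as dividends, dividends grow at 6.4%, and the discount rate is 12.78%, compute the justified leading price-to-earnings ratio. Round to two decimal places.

5.64

Justified leading P/E = b/(r−g) = 0.36/(0.1278−0.064) = 5.6426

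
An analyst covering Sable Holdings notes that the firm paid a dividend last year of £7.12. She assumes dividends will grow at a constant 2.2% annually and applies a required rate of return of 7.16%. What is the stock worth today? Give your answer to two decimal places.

Gordon growth model: P₀ = D₁/(r − g). D₁ = 7.12 × (1 + 0.022) = 7.2766.
P₀ = 7.2766 / (0.0716 − 0.022) = 7.2766 / 0.0496 = 146.7065

£146.71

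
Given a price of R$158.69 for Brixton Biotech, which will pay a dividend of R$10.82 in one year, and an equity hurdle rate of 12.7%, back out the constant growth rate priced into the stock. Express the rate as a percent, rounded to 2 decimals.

5.88%

From P₀ = D₁/(r − g), the implied growth is g = r − D₁/P₀.
g = 0.127 − 10.82/158.69 = 0.127 − 0.06818 = 0.05882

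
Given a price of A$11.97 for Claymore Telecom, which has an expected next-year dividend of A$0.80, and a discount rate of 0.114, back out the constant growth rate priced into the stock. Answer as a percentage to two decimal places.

4.72%

From P₀ = D₁/(r − g), the implied growth is g = r − D₁/P₀.
g = 0.114 − 0.80/11.97 = 0.114 − 0.06683 = 0.04717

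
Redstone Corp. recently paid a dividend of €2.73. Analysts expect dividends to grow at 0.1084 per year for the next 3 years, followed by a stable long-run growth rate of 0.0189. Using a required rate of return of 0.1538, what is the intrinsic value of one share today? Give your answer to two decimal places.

€25.84

Two-stage DDM. Project D₁…D_3 at 0.1084, terminal growth 0.0189, discount at r = 0.1538.
D_1 = 3.0259
D_2 = 3.3539
D_3 = 3.7175
Terminal value at t=3: TV = D_4/(r−g) = 3.7878/(0.1538−0.0189) = 28.0784
P₀ = 3.0259/(1+0.1538)^1 + 3.3539/(1+0.1538)^2 + 3.7175/(1+0.1538)^3 + 28.0784/(1+0.1538)^3 = 25.8424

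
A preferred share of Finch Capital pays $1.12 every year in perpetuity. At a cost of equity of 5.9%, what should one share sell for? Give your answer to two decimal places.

Zero-growth DDM (perpetuity): P₀ = D/r = 1.12 / 0.059 = 18.9831

$18.98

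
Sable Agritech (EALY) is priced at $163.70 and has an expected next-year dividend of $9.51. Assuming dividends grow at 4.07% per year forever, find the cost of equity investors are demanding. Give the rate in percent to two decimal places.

9.88%

Rearranging the constant-growth DDM: r = D₁/P₀ + g.
r = 9.5100 / 163.70 + 0.0407 = 0.05809 + 0.0407 = 0.09879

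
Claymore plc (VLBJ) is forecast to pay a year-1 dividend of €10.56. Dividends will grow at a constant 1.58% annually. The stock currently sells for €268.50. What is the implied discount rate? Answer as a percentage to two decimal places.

5.51%

Rearranging the constant-growth DDM: r = D₁/P₀ + g.
r = 10.5600 / 268.50 + 0.0158 = 0.03933 + 0.0158 = 0.05513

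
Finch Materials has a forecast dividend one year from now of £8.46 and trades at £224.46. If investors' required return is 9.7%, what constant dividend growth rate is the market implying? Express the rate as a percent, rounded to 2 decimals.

5.93%

From P₀ = D₁/(r − g), the implied growth is g = r − D₁/P₀.
g = 0.097 − 8.46/224.46 = 0.097 − 0.03769 = 0.05931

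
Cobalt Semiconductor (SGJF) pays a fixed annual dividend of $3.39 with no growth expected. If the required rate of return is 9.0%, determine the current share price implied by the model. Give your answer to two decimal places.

$37.67

Zero-growth DDM (perpetuity): P₀ = D/r = 3.39 / 0.09 = 37.6667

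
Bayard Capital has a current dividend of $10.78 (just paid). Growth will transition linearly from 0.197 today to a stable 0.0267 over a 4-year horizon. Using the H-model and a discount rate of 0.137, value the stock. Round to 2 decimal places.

H-model: P₀ = D₀[(1+g_L) + H(g_S−g_L)]/(r−g_L), with H = 4/2 = 2.
P₀ = 10.78 × [(1+0.0267) + 2×(0.197−0.0267)] / (0.137−0.0267)
   = 10.78 × 1.3673 / 0.1103 = 133.6310

$133.63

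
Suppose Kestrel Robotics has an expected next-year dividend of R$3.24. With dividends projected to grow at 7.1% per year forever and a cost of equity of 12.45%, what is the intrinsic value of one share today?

R$60.56

Gordon growth model: P₀ = D₁/(r − g), with D₁ = 3.24 given directly.
P₀ = 3.2400 / (0.1245 − 0.071) = 3.2400 / 0.0535 = 60.5607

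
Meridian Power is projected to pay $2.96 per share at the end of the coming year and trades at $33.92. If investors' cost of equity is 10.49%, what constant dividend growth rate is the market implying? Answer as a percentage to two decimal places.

1.76%

From P₀ = D₁/(r − g), the implied growth is g = r − D₁/P₀.
g = 0.1049 − 2.96/33.92 = 0.1049 − 0.08726 = 0.01764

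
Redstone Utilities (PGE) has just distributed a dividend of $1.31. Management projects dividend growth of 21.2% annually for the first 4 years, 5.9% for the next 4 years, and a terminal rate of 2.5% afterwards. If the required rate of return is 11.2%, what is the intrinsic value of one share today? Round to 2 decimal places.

Three-stage DDM. Project D₁…D_8; terminal Gordon value at t=8 with g = 0.025; discount at r = 0.112.
D_1 = 1.5877
D_2 = 1.9243
D_3 = 2.3323
D_4 = 2.8267
D_5 = 2.9935
D_6 = 3.1701
D_7 = 3.3571
D_8 = 3.5552
TV_8 = 3.6441/(0.112−0.025) = 41.8861
P₀ = Σ Dₜ/(1+r)ᵗ + TV_8/(1+r)^8 = 30.9991

$31.00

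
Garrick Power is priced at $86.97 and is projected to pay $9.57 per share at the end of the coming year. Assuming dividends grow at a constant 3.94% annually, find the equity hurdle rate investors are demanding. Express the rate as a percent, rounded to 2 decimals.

Rearranging the constant-growth DDM: r = D₁/P₀ + g.
r = 9.5700 / 86.97 + 0.0394 = 0.11004 + 0.0394 = 0.14944

14.94%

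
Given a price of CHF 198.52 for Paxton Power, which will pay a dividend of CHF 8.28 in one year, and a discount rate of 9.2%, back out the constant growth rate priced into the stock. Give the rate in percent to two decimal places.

5.03%

From P₀ = D₁/(r − g), the implied growth is g = r − D₁/P₀.
g = 0.092 − 8.28/198.52 = 0.092 − 0.04171 = 0.05029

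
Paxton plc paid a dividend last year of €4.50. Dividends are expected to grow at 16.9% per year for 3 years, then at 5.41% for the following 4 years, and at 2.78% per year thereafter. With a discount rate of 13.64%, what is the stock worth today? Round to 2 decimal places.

€64.90

Three-stage DDM. Project D₁…D_7; terminal Gordon value at t=7 with g = 0.0278; discount at r = 0.1364.
D_1 = 5.2605
D_2 = 6.1495
D_3 = 7.1888
D_4 = 7.5777
D_5 = 7.9877
D_6 = 8.4198
D_7 = 8.8753
TV_7 = 9.1220/(0.1364−0.0278) = 83.9967
P₀ = Σ Dₜ/(1+r)ᵗ + TV_7/(1+r)^7 = 64.9033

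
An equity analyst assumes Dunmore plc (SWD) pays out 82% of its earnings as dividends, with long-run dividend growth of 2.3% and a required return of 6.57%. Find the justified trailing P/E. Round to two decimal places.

19.65

Justified trailing P/E = b(1+g)/(r−g) = 0.82×(1+0.023)/(0.0657−0.023) = 19.6454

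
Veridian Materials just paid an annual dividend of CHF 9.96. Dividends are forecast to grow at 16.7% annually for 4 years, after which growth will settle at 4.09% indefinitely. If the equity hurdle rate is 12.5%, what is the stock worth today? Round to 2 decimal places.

CHF 186.44

Two-stage DDM. Project D₁…D_4 at 0.167, terminal growth 0.0409, discount at r = 0.125.
D_1 = 11.6233
D_2 = 13.5644
D_3 = 15.8297
D_4 = 18.4732
Terminal value at t=4: TV = D_5/(r−g) = 19.2288/(0.125−0.0409) = 228.6419
P₀ = 11.6233/(1+0.125)^1 + 13.5644/(1+0.125)^2 + 15.8297/(1+0.125)^3 + 18.4732/(1+0.125)^4 + 228.6419/(1+0.125)^4 = 186.4398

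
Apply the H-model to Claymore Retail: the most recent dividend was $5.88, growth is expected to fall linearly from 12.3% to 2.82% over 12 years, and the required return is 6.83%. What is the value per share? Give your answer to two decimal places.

$234.17

H-model: P₀ = D₀[(1+g_L) + H(g_S−g_L)]/(r−g_L), with H = 12/2 = 6.
P₀ = 5.88 × [(1+0.0282) + 6×(0.123−0.0282)] / (0.0683−0.0282)
   = 5.88 × 1.5970 / 0.0401 = 234.1736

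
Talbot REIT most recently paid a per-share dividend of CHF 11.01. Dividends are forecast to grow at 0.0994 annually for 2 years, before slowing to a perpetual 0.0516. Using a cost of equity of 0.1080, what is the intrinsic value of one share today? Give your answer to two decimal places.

Two-stage DDM. Project D₁…D_2 at 0.0994, terminal growth 0.0516, discount at r = 0.108.
D_1 = 12.1044
D_2 = 13.3076
Terminal value at t=2: TV = D_3/(r−g) = 13.9942/(0.108−0.0516) = 248.1248
P₀ = 12.1044/(1+0.108)^1 + 13.3076/(1+0.108)^2 + 248.1248/(1+0.108)^2 = 223.8757

CHF 223.88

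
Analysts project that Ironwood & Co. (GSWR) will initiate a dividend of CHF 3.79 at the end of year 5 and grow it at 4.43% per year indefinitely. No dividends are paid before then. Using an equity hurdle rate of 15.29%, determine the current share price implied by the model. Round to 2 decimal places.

Deferred-dividend DDM. At t=4 the remaining stream is a growing perpetuity with first payment D_5 = 3.79.
V_4 = D_5/(r−g) = 3.79/(0.1529−0.0443) = 34.8987
P₀ = V_4/(1+r)^4 = 34.8987/(1+0.1529)^4 = 19.7534

CHF 19.75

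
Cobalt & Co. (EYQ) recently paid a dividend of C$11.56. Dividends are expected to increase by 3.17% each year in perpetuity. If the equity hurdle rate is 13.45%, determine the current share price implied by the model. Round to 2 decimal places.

C$116.02

Gordon growth model: P₀ = D₁/(r − g). D₁ = 11.56 × (1 + 0.0317) = 11.9265.
P₀ = 11.9265 / (0.1345 − 0.0317) = 11.9265 / 0.1028 = 116.0161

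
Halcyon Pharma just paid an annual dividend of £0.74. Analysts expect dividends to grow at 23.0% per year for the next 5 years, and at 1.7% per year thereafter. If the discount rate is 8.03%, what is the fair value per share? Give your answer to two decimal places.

Two-stage DDM. Project D₁…D_5 at 0.23, terminal growth 0.017, discount at r = 0.0803.
D_1 = 0.9102
D_2 = 1.1195
D_3 = 1.3770
D_4 = 1.6938
D_5 = 2.0833
Terminal value at t=5: TV = D_6/(r−g) = 2.1187/(0.0803−0.017) = 33.4714
P₀ = 0.9102/(1+0.0803)^1 + 1.1195/(1+0.0803)^2 + 1.3770/(1+0.0803)^3 + 1.6938/(1+0.0803)^4 + 2.0833/(1+0.0803)^5 + 33.4714/(1+0.0803)^5 = 28.3021

£28.30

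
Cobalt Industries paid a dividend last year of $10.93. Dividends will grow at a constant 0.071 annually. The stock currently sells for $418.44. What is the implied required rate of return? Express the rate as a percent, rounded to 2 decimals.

9.90%

Rearranging the constant-growth DDM: r = D₁/P₀ + g.
D₁ = 10.93 × (1 + 0.071) = 11.7060.
r = 11.7060 / 418.44 + 0.071 = 0.02798 + 0.071 = 0.09898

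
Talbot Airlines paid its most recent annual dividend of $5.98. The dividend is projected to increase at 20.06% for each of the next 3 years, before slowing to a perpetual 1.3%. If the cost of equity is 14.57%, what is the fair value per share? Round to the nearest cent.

Two-stage DDM. Project D₁…D_3 at 0.2006, terminal growth 0.013, discount at r = 0.1457.
D_1 = 7.1796
D_2 = 8.6198
D_3 = 10.3489
Terminal value at t=3: TV = D_4/(r−g) = 10.4835/(0.1457−0.013) = 79.0014
P₀ = 7.1796/(1+0.1457)^1 + 8.6198/(1+0.1457)^2 + 10.3489/(1+0.1457)^3 + 79.0014/(1+0.1457)^3 = 72.2467

$72.25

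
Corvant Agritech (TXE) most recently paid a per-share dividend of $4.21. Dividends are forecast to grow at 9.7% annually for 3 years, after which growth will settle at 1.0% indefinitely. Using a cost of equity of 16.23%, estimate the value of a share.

Two-stage DDM. Project D₁…D_3 at 0.097, terminal growth 0.01, discount at r = 0.1623.
D_1 = 4.6184
D_2 = 5.0664
D_3 = 5.5578
Terminal value at t=3: TV = D_4/(r−g) = 5.6134/(0.1623−0.01) = 36.8573
P₀ = 4.6184/(1+0.1623)^1 + 5.0664/(1+0.1623)^2 + 5.5578/(1+0.1623)^3 + 36.8573/(1+0.1623)^3 = 34.7363

$34.74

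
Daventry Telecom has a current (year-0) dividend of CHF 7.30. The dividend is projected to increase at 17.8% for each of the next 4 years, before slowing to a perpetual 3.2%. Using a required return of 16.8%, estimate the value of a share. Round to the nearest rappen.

Two-stage DDM. Project D₁…D_4 at 0.178, terminal growth 0.032, discount at r = 0.168.
D_1 = 8.5994
D_2 = 10.1301
D_3 = 11.9332
D_4 = 14.0574
Terminal value at t=4: TV = D_5/(r−g) = 14.5072/(0.168−0.032) = 106.6706
P₀ = 8.5994/(1+0.168)^1 + 10.1301/(1+0.168)^2 + 11.9332/(1+0.168)^3 + 14.0574/(1+0.168)^4 + 106.6706/(1+0.168)^4 = 87.1461

CHF 87.15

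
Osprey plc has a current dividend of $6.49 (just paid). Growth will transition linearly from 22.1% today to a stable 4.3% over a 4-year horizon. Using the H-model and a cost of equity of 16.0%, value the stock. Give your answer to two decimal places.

$77.60

H-model: P₀ = D₀[(1+g_L) + H(g_S−g_L)]/(r−g_L), with H = 4/2 = 2.
P₀ = 6.49 × [(1+0.043) + 2×(0.221−0.043)] / (0.16−0.043)
   = 6.49 × 1.3990 / 0.117 = 77.6026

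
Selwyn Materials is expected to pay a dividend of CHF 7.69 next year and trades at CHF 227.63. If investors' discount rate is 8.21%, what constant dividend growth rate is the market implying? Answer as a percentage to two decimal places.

From P₀ = D₁/(r − g), the implied growth is g = r − D₁/P₀.
g = 0.0821 − 7.69/227.63 = 0.0821 − 0.03378 = 0.04832

4.83%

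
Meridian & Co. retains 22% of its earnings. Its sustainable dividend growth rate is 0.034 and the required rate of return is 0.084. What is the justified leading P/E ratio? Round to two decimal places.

Payout ratio b = 1 − 0.22 = 0.78.
Justified leading P/E = b/(r−g) = 0.78/(0.084−0.034) = 15.6000

15.60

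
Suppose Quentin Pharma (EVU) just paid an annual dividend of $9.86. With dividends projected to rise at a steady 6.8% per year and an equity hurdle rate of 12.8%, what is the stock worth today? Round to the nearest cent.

Gordon growth model: P₀ = D₁/(r − g). D₁ = 9.86 × (1 + 0.068) = 10.5305.
P₀ = 10.5305 / (0.128 − 0.068) = 10.5305 / 0.06 = 175.5080

$175.51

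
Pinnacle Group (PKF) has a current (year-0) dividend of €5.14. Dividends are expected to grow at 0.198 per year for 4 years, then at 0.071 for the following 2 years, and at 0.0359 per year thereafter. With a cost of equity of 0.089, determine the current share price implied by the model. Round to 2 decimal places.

Three-stage DDM. Project D₁…D_6; terminal Gordon value at t=6 with g = 0.0359; discount at r = 0.089.
D_1 = 6.1577
D_2 = 7.3769
D_3 = 8.8376
D_4 = 10.5874
D_5 = 11.3391
D_6 = 12.1442
TV_6 = 12.5802/(0.089−0.0359) = 236.9150
P₀ = Σ Dₜ/(1+r)ᵗ + TV_6/(1+r)^6 = 182.9755

€182.98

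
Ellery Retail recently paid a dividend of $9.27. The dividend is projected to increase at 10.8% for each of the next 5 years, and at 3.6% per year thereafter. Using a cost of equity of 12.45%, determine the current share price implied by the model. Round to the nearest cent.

$145.13

Two-stage DDM. Project D₁…D_5 at 0.108, terminal growth 0.036, discount at r = 0.1245.
D_1 = 10.2712
D_2 = 11.3804
D_3 = 12.6095
D_4 = 13.9714
D_5 = 15.4803
Terminal value at t=5: TV = D_6/(r−g) = 16.0376/(0.1245−0.036) = 181.2154
P₀ = 10.2712/(1+0.1245)^1 + 11.3804/(1+0.1245)^2 + 12.6095/(1+0.1245)^3 + 13.9714/(1+0.1245)^4 + 15.4803/(1+0.1245)^5 + 181.2154/(1+0.1245)^5 = 145.1346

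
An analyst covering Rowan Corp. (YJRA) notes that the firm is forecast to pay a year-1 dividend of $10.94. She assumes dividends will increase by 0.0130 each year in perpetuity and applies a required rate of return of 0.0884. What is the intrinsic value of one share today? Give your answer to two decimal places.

Gordon growth model: P₀ = D₁/(r − g), with D₁ = 10.94 given directly.
P₀ = 10.9400 / (0.0884 − 0.013) = 10.9400 / 0.0754 = 145.0928

$145.09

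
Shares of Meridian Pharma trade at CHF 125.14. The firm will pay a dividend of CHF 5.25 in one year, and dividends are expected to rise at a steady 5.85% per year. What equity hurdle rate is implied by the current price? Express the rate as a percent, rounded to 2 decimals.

Rearranging the constant-growth DDM: r = D₁/P₀ + g.
r = 5.2500 / 125.14 + 0.0585 = 0.04195 + 0.0585 = 0.10045

10.05%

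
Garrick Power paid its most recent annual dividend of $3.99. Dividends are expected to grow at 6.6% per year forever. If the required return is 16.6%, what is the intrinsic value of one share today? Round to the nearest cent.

Gordon growth model: P₀ = D₁/(r − g). D₁ = 3.99 × (1 + 0.066) = 4.2533.
P₀ = 4.2533 / (0.166 − 0.066) = 4.2533 / 0.1 = 42.5334

$42.53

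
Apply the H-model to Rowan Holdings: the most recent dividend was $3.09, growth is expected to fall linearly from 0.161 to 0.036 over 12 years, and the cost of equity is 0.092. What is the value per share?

$98.55

H-model: P₀ = D₀[(1+g_L) + H(g_S−g_L)]/(r−g_L), with H = 12/2 = 6.
P₀ = 3.09 × [(1+0.036) + 6×(0.161−0.036)] / (0.092−0.036)
   = 3.09 × 1.7860 / 0.056 = 98.5489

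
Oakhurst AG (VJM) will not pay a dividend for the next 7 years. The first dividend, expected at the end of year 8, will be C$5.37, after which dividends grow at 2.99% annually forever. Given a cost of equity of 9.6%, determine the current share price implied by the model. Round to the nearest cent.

C$42.77

Deferred-dividend DDM. At t=7 the remaining stream is a growing perpetuity with first payment D_8 = 5.37.
V_7 = D_8/(r−g) = 5.37/(0.096−0.0299) = 81.2405
P₀ = V_7/(1+r)^7 = 81.2405/(1+0.096)^7 = 42.7660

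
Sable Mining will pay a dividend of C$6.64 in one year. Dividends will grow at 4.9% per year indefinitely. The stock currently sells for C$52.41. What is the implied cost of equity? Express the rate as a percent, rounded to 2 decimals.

Rearranging the constant-growth DDM: r = D₁/P₀ + g.
r = 6.6400 / 52.41 + 0.049 = 0.12669 + 0.049 = 0.17569

17.57%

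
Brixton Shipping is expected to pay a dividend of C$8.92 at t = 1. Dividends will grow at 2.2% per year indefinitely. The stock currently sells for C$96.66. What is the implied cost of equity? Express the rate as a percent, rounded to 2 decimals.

11.43%

Rearranging the constant-growth DDM: r = D₁/P₀ + g.
r = 8.9200 / 96.66 + 0.022 = 0.09228 + 0.022 = 0.11428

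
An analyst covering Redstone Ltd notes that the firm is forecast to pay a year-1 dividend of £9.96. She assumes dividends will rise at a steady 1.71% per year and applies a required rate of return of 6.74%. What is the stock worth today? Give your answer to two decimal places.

£198.01

Gordon growth model: P₀ = D₁/(r − g), with D₁ = 9.96 given directly.
P₀ = 9.9600 / (0.0674 − 0.0171) = 9.9600 / 0.0503 = 198.0119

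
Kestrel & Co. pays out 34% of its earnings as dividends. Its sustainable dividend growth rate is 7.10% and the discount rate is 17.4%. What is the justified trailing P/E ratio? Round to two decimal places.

3.54

Justified trailing P/E = b(1+g)/(r−g) = 0.34×(1+0.071)/(0.174−0.071) = 3.5353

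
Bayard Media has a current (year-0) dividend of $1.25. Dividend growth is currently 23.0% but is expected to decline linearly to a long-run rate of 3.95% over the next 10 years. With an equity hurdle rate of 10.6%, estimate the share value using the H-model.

$37.44

H-model: P₀ = D₀[(1+g_L) + H(g_S−g_L)]/(r−g_L), with H = 10/2 = 5.
P₀ = 1.25 × [(1+0.0395) + 5×(0.23−0.0395)] / (0.106−0.0395)
   = 1.25 × 1.9920 / 0.0665 = 37.4436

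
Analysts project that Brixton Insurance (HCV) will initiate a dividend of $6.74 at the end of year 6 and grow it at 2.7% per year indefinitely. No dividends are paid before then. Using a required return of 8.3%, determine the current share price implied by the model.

$80.78

Deferred-dividend DDM. At t=5 the remaining stream is a growing perpetuity with first payment D_6 = 6.74.
V_5 = D_6/(r−g) = 6.74/(0.083−0.027) = 120.3571
P₀ = V_5/(1+r)^5 = 120.3571/(1+0.083)^5 = 80.7848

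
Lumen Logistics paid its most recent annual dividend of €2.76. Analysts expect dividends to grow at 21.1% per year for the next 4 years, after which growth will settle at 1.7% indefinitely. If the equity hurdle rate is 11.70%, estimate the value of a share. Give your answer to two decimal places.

€52.35

Two-stage DDM. Project D₁…D_4 at 0.211, terminal growth 0.017, discount at r = 0.117.
D_1 = 3.3424
D_2 = 4.0476
D_3 = 4.9016
D_4 = 5.9359
Terminal value at t=4: TV = D_5/(r−g) = 6.0368/(0.117−0.017) = 60.3680
P₀ = 3.3424/(1+0.117)^1 + 4.0476/(1+0.117)^2 + 4.9016/(1+0.117)^3 + 5.9359/(1+0.117)^4 + 60.3680/(1+0.117)^4 = 52.3452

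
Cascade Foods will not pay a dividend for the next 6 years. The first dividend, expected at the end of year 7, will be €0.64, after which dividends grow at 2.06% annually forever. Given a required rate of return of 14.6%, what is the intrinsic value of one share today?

Deferred-dividend DDM. At t=6 the remaining stream is a growing perpetuity with first payment D_7 = 0.64.
V_6 = D_7/(r−g) = 0.64/(0.146−0.0206) = 5.1037
P₀ = V_6/(1+r)^6 = 5.1037/(1+0.146)^6 = 2.2531

€2.25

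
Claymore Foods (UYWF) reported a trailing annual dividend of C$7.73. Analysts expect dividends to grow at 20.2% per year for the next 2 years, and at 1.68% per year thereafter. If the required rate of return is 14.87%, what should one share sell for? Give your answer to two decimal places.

Two-stage DDM. Project D₁…D_2 at 0.202, terminal growth 0.0168, discount at r = 0.1487.
D_1 = 9.2915
D_2 = 11.1683
Terminal value at t=2: TV = D_3/(r−g) = 11.3560/(0.1487−0.0168) = 86.0952
P₀ = 9.2915/(1+0.1487)^1 + 11.1683/(1+0.1487)^2 + 86.0952/(1+0.1487)^2 = 81.8005

C$81.80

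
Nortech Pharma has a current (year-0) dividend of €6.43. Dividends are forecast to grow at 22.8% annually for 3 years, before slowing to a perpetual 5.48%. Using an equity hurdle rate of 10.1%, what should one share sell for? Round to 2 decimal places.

€227.78

Two-stage DDM. Project D₁…D_3 at 0.228, terminal growth 0.0548, discount at r = 0.101.
D_1 = 7.8960
D_2 = 9.6963
D_3 = 11.9071
Terminal value at t=3: TV = D_4/(r−g) = 12.5596/(0.101−0.0548) = 271.8531
P₀ = 7.8960/(1+0.101)^1 + 9.6963/(1+0.101)^2 + 11.9071/(1+0.101)^3 + 271.8531/(1+0.101)^3 = 227.7835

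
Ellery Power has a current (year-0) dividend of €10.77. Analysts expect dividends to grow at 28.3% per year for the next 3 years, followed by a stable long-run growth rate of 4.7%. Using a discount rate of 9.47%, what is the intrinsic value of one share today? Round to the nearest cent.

€425.33

Two-stage DDM. Project D₁…D_3 at 0.283, terminal growth 0.047, discount at r = 0.0947.
D_1 = 13.8179
D_2 = 17.7284
D_3 = 22.7455
Terminal value at t=3: TV = D_4/(r−g) = 23.8145/(0.0947−0.047) = 499.2568
P₀ = 13.8179/(1+0.0947)^1 + 17.7284/(1+0.0947)^2 + 22.7455/(1+0.0947)^3 + 499.2568/(1+0.0947)^3 = 425.3283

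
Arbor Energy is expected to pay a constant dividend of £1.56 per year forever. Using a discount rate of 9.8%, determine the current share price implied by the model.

Zero-growth DDM (perpetuity): P₀ = D/r = 1.56 / 0.098 = 15.9184

£15.92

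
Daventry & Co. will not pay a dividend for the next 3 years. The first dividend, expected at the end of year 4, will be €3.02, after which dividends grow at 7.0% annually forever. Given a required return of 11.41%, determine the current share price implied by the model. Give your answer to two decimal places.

€49.52

Deferred-dividend DDM. At t=3 the remaining stream is a growing perpetuity with first payment D_4 = 3.02.
V_3 = D_4/(r−g) = 3.02/(0.1141−0.07) = 68.4807
P₀ = V_3/(1+r)^3 = 68.4807/(1+0.1141)^3 = 49.5217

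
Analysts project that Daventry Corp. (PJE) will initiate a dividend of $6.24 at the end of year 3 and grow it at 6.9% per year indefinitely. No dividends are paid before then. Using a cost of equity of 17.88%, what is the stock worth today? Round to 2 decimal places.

$40.90

Deferred-dividend DDM. At t=2 the remaining stream is a growing perpetuity with first payment D_3 = 6.24.
V_2 = D_3/(r−g) = 6.24/(0.1788−0.069) = 56.8306
P₀ = V_2/(1+r)^2 = 56.8306/(1+0.1788)^2 = 40.8980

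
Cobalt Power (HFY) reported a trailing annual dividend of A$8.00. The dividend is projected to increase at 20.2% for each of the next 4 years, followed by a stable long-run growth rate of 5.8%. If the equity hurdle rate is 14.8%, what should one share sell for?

A$148.97

Two-stage DDM. Project D₁…D_4 at 0.202, terminal growth 0.058, discount at r = 0.148.
D_1 = 9.6160
D_2 = 11.5584
D_3 = 13.8932
D_4 = 16.6997
Terminal value at t=4: TV = D_5/(r−g) = 17.6682/(0.148−0.058) = 196.3139
P₀ = 9.6160/(1+0.148)^1 + 11.5584/(1+0.148)^2 + 13.8932/(1+0.148)^3 + 16.6997/(1+0.148)^4 + 196.3139/(1+0.148)^4 = 148.9716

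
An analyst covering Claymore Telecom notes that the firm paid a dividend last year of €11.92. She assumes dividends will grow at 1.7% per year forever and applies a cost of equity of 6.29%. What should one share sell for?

Gordon growth model: P₀ = D₁/(r − g). D₁ = 11.92 × (1 + 0.017) = 12.1226.
P₀ = 12.1226 / (0.0629 − 0.017) = 12.1226 / 0.0459 = 264.1098

€264.11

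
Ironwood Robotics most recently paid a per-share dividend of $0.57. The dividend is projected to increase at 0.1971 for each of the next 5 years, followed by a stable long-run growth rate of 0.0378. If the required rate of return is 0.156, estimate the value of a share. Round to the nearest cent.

Two-stage DDM. Project D₁…D_5 at 0.1971, terminal growth 0.0378, discount at r = 0.156.
D_1 = 0.6823
D_2 = 0.8168
D_3 = 0.9778
D_4 = 1.1706
D_5 = 1.4013
Terminal value at t=5: TV = D_6/(r−g) = 1.4543/(0.156−0.0378) = 12.3033
P₀ = 0.6823/(1+0.156)^1 + 0.8168/(1+0.156)^2 + 0.9778/(1+0.156)^3 + 1.1706/(1+0.156)^4 + 1.4013/(1+0.156)^5 + 12.3033/(1+0.156)^5 = 9.1286

$9.13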